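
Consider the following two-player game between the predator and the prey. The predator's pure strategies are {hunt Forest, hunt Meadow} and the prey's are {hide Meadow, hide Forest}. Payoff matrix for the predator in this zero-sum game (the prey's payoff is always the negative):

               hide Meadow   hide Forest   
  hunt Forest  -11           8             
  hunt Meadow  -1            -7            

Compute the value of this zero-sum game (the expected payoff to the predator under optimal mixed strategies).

v = -17/5

Set the predator's expected payoff from hunt Forest equal to that from hunt Meadow:
  the predator's payoff to hunt Forest: q·(-11) + (1−q)·8 = -19q + 8
  the predator's payoff to hunt Meadow: q·(-1) + (1−q)·(-7) = 6q - 7
  -19q + 8 = 6q - 7  ⇒  -25q = -15  ⇒  q = 3/5.
The value is the predator's expected payoff against this mix (using hunt Forest): (3/5)·(-11) + (2/5)·8 = -17/5.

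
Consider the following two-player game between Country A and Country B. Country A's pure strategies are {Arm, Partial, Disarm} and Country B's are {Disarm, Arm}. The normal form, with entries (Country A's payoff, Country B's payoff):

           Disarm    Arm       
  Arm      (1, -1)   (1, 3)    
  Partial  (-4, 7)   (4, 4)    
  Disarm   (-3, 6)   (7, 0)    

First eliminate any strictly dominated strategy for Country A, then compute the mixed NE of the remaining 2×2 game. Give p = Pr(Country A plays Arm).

p = 3/5

Country A's strategy Partial is strictly dominated by Disarm: -3 > -4 and 7 > 4. Eliminate Partial.
For Country B to be willing to mix, Country B must be indifferent between Disarm and Arm, which pins down Country A's mix.
  Country B's payoff from Disarm: p·(-1) + (1−p)·6 = -7p + 6
  Country B's payoff from Arm: p·3 + (1−p)·0 = 3p
  -7p + 6 = 3p  ⇒  -10p = -6  ⇒  p = 3/5.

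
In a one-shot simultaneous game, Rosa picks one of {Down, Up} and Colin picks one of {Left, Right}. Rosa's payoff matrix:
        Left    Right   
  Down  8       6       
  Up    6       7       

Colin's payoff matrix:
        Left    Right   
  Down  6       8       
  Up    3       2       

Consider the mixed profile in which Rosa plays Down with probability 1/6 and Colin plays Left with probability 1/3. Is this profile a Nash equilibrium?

No

Given Rosa's mix p = 1/6, Colin's payoff from Left is 7/2 but from Right is 3. Colin strictly prefers Left, so Colin would not mix.
So the proposed profile is not a Nash equilibrium.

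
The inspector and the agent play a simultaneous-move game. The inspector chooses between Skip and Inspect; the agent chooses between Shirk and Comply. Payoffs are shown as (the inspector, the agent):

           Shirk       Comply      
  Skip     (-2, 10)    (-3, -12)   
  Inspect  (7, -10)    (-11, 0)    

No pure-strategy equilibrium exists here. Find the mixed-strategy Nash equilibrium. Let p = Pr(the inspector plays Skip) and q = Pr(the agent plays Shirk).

p = 5/16, q = 8/17

Set the agent's expected payoff from Shirk equal to that from Comply:
  the agent's payoff from Shirk: p·10 + (1−p)·(-10) = 20p - 10
  the agent's payoff from Comply: p·(-12) + (1−p)·0 = -12p
  20p - 10 = -12p  ⇒  32p = 10  ⇒  p = 5/16.
The agent's mix must leave the inspector indifferent between Skip and Inspect.
  the inspector's payoff from Skip: q·(-2) + (1−q)·(-3) = q - 3
  the inspector's payoff from Inspect: q·7 + (1−q)·(-11) = 18q - 11
  q - 3 = 18q - 11  ⇒  -17q = -8  ⇒  q = 8/17.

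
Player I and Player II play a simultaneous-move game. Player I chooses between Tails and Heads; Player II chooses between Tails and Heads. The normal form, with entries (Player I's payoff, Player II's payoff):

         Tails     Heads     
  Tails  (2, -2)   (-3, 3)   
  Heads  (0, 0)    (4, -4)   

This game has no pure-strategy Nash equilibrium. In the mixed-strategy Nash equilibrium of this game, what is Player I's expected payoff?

8/9

Set Player I's expected payoff from Tails equal to that from Heads:
  Player I's payoff to Tails: q·2 + (1−q)·(-3) = 5q - 3
  Player I's payoff to Heads: q·0 + (1−q)·4 = -4q + 4
  5q - 3 = -4q + 4  ⇒  9q = 7  ⇒  q = 7/9.
At equilibrium Player I is indifferent across rows, so Player I's payoff equals the payoff from Tails: (7/9)·2 + (2/9)·(-3) = 8/9.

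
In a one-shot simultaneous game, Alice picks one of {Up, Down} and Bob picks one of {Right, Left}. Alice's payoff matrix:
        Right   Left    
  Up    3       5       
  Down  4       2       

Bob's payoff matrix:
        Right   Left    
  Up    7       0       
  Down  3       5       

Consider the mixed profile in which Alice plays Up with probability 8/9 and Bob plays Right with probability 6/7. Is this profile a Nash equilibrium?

No

Given Alice's mix p = 8/9, Bob's payoff from Right is 59/9 but from Left is 5/9. Bob strictly prefers Right, so Bob would not mix.
So the proposed profile is not a Nash equilibrium.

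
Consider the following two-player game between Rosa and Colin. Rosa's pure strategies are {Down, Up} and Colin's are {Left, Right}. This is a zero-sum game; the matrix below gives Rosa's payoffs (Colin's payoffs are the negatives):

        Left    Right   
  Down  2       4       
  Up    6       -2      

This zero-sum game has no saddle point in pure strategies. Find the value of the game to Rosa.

In a mixed equilibrium Rosa is indifferent between Down and Up; this condition fixes q.
  Rosa's payoff from Down: q·2 + (1−q)·4 = -2q + 4
  Rosa's payoff from Up: q·6 + (1−q)·(-2) = 8q - 2
  -2q + 4 = 8q - 2  ⇒  -10q = -6  ⇒  q = 3/5.
The value is Rosa's expected payoff against this mix (using Down): (3/5)·2 + (2/5)·4 = 14/5.

v = 14/5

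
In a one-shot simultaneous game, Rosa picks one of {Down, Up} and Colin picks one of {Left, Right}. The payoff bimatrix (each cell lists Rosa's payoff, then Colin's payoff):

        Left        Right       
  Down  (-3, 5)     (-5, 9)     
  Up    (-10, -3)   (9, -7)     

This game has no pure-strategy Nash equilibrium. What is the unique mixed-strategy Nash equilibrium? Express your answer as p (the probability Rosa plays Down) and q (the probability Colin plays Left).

p = 1/2, q = 2/3

Colin's indifference between Left and Right determines Rosa's mixing probability p:
  Colin's payoff from Left: p·5 + (1−p)·(-3) = 8p - 3
  Colin's payoff from Right: p·9 + (1−p)·(-7) = 16p - 7
  8p - 3 = 16p - 7  ⇒  -8p = -4  ⇒  p = 1/2.
Set Rosa's expected payoff from Down equal to that from Up:
  Rosa's payoff from Down: q·(-3) + (1−q)·(-5) = 2q - 5
  Rosa's payoff from Up: q·(-10) + (1−q)·9 = -19q + 9
  2q - 5 = -19q + 9  ⇒  21q = 14  ⇒  q = 2/3.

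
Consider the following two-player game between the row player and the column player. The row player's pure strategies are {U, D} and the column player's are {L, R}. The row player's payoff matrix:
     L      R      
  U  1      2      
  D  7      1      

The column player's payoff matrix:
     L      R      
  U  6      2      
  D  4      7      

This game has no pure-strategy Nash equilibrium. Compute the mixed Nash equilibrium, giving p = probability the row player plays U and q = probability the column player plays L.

For the column player to be willing to mix, the column player must be indifferent between L and R, which pins down the row player's mix.
  the column player's expected payoff from L: p·6 + (1−p)·4 = 2p + 4
  the column player's expected payoff from R: p·2 + (1−p)·7 = -5p + 7
  2p + 4 = -5p + 7  ⇒  7p = 3  ⇒  p = 3/7.
The column player's mix must leave the row player indifferent between U and D.
  the row player's expected payoff from U: q·1 + (1−q)·2 = -q + 2
  the row player's expected payoff from D: q·7 + (1−q)·1 = 6q + 1
  -q + 2 = 6q + 1  ⇒  -7q = -1  ⇒  q = 1/7.

p = 3/7, q = 1/7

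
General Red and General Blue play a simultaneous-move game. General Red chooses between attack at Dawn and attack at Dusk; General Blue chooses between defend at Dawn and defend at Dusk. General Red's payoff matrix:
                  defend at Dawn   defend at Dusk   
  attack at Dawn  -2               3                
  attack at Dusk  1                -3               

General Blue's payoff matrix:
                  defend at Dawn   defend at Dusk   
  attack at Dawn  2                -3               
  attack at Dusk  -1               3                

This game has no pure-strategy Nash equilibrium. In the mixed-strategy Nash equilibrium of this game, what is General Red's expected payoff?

-1/3

General Red's indifference between attack at Dawn and attack at Dusk determines General Blue's mixing probability q:
  General Red's payoff to attack at Dawn: q·(-2) + (1−q)·3 = -5q + 3
  General Red's payoff to attack at Dusk: q·1 + (1−q)·(-3) = 4q - 3
  -5q + 3 = 4q - 3  ⇒  -9q = -6  ⇒  q = 2/3.
At equilibrium General Red is indifferent across rows, so General Red's payoff equals the payoff from attack at Dawn: (2/3)·(-2) + (1/3)·3 = -1/3.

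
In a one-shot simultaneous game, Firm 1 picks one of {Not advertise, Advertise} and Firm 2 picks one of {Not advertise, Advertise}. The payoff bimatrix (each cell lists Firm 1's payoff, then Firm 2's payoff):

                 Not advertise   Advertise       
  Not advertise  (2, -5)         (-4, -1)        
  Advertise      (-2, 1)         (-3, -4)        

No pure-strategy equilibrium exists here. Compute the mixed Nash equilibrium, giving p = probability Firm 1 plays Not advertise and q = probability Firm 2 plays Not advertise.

p = 5/9, q = 1/5

Firm 1's mix must leave Firm 2 indifferent between Not advertise and Advertise.
  Firm 2's payoff to Not advertise: p·(-5) + (1−p)·1 = -6p + 1
  Firm 2's payoff to Advertise: p·(-1) + (1−p)·(-4) = 3p - 4
  -6p + 1 = 3p - 4  ⇒  -9p = -5  ⇒  p = 5/9.
Firm 2's mix must leave Firm 1 indifferent between Not advertise and Advertise.
  Firm 1's payoff to Not advertise: q·2 + (1−q)·(-4) = 6q - 4
  Firm 1's payoff to Advertise: q·(-2) + (1−q)·(-3) = q - 3
  6q - 4 = q - 3  ⇒  5q = 1  ⇒  q = 1/5.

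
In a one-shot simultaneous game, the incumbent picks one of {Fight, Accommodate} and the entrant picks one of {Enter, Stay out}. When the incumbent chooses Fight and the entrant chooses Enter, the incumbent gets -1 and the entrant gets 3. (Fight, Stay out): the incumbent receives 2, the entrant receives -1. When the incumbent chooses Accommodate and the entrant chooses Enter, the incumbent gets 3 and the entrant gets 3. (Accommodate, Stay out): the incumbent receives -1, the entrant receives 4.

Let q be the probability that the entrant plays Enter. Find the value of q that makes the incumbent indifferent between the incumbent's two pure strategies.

q = 3/7

The entrant's mix must leave the incumbent indifferent between Fight and Accommodate.
  the incumbent's payoff to Fight: q·(-1) + (1−q)·2 = -3q + 2
  the incumbent's payoff to Accommodate: q·3 + (1−q)·(-1) = 4q - 1
  -3q + 2 = 4q - 1  ⇒  -7q = -3  ⇒  q = 3/7.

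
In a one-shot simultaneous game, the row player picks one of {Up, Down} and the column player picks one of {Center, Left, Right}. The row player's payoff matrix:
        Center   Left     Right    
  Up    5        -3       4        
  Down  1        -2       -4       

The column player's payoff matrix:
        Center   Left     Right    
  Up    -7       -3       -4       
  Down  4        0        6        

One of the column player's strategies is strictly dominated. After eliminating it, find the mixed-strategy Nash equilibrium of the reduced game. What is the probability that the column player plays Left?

q = 8/9

The column player's strategy Center is strictly dominated by Right: -4 > -7 and 6 > 4. Eliminate Center.
The column player's mix must leave the row player indifferent between Up and Down.
  the row player's payoff to Up: q·(-3) + (1−q)·4 = -7q + 4
  the row player's payoff to Down: q·(-2) + (1−q)·(-4) = 2q - 4
  -7q + 4 = 2q - 4  ⇒  -9q = -8  ⇒  q = 8/9.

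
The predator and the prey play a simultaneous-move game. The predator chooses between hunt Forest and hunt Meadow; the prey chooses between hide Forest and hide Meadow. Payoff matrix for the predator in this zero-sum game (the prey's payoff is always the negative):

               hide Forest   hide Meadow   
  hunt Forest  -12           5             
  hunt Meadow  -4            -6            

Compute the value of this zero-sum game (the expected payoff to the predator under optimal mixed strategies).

The predator's indifference between hunt Forest and hunt Meadow determines the prey's mixing probability q:
  the predator's payoff to hunt Forest: q·(-12) + (1−q)·5 = -17q + 5
  the predator's payoff to hunt Meadow: q·(-4) + (1−q)·(-6) = 2q - 6
  -17q + 5 = 2q - 6  ⇒  -19q = -11  ⇒  q = 11/19.
The value is the predator's expected payoff against this mix (using hunt Forest): (11/19)·(-12) + (8/19)·5 = -92/19.

v = -92/19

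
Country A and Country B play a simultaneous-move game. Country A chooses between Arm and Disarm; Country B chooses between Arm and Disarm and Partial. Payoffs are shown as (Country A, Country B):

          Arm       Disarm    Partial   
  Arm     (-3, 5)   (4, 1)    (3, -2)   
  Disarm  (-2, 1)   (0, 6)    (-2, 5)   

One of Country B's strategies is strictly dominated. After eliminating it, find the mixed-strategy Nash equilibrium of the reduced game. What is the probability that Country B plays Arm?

Country B's strategy Partial is strictly dominated by Disarm: 1 > -2 and 6 > 5. Eliminate Partial.
In a mixed equilibrium Country A is indifferent between Arm and Disarm; this condition fixes q.
  Country A's payoff from Arm: q·(-3) + (1−q)·4 = -7q + 4
  Country A's payoff from Disarm: q·(-2) + (1−q)·0 = -2q
  -7q + 4 = -2q  ⇒  -5q = -4  ⇒  q = 4/5.

q = 4/5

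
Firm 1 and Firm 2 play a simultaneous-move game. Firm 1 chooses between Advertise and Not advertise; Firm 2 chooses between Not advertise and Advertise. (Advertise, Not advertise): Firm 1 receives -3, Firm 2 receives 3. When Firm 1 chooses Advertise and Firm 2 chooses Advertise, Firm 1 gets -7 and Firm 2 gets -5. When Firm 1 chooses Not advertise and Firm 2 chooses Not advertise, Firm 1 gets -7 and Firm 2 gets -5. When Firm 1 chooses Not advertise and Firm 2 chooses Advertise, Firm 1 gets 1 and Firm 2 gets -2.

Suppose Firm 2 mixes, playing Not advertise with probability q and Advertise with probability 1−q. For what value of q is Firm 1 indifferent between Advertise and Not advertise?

q = 2/3

For Firm 1 to be willing to mix, Firm 1 must be indifferent between Advertise and Not advertise, which pins down Firm 2's mix.
  Firm 1's expected payoff from Advertise: q·(-3) + (1−q)·(-7) = 4q - 7
  Firm 1's expected payoff from Not advertise: q·(-7) + (1−q)·1 = -8q + 1
  4q - 7 = -8q + 1  ⇒  12q = 8  ⇒  q = 2/3.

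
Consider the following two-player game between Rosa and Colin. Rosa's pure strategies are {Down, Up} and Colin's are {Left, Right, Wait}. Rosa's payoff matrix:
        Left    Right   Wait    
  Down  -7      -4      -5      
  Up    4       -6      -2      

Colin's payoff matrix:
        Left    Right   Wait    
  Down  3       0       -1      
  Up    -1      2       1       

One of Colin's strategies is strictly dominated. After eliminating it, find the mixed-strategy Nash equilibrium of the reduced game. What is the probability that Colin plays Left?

Colin's strategy Wait is strictly dominated by Right: 0 > -1 and 2 > 1. Eliminate Wait.
Colin's mix must leave Rosa indifferent between Down and Up.
  Rosa's payoff from Down: q·(-7) + (1−q)·(-4) = -3q - 4
  Rosa's payoff from Up: q·4 + (1−q)·(-6) = 10q - 6
  -3q - 4 = 10q - 6  ⇒  -13q = -2  ⇒  q = 2/13.

q = 2/13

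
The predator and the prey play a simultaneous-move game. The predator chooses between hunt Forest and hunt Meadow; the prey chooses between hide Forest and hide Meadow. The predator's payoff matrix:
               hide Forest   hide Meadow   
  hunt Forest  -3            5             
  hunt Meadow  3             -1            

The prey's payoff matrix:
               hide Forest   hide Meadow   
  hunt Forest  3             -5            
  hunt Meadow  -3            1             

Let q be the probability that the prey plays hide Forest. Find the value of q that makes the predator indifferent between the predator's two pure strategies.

Set the predator's expected payoff from hunt Forest equal to that from hunt Meadow:
  the predator's payoff to hunt Forest: q·(-3) + (1−q)·5 = -8q + 5
  the predator's payoff to hunt Meadow: q·3 + (1−q)·(-1) = 4q - 1
  -8q + 5 = 4q - 1  ⇒  -12q = -6  ⇒  q = 1/2.

q = 1/2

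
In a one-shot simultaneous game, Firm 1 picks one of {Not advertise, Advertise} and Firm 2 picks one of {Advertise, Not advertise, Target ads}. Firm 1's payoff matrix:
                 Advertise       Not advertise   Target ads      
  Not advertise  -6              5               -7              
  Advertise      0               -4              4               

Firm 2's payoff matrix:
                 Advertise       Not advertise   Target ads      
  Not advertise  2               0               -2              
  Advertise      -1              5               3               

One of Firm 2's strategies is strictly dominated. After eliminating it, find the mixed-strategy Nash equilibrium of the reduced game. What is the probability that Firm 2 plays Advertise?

Firm 2's strategy Target ads is strictly dominated by Not advertise: 0 > -2 and 5 > 3. Eliminate Target ads.
In a mixed equilibrium Firm 1 is indifferent between Not advertise and Advertise; this condition fixes q.
  Firm 1's expected payoff from Not advertise: q·(-6) + (1−q)·5 = -11q + 5
  Firm 1's expected payoff from Advertise: q·0 + (1−q)·(-4) = 4q - 4
  -11q + 5 = 4q - 4  ⇒  -15q = -9  ⇒  q = 3/5.

q = 3/5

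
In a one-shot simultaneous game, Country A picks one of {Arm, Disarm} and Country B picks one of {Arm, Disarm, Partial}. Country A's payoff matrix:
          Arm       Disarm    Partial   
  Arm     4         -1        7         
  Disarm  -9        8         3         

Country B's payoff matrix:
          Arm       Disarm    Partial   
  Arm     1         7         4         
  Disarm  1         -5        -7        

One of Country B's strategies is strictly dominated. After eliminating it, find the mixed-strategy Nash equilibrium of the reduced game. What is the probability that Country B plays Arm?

q = 9/22

Country B's strategy Partial is strictly dominated by Disarm: 7 > 4 and -5 > -7. Eliminate Partial.
For Country A to be willing to mix, Country A must be indifferent between Arm and Disarm, which pins down Country B's mix.
  Country A's expected payoff from Arm: q·4 + (1−q)·(-1) = 5q - 1
  Country A's expected payoff from Disarm: q·(-9) + (1−q)·8 = -17q + 8
  5q - 1 = -17q + 8  ⇒  22q = 9  ⇒  q = 9/22.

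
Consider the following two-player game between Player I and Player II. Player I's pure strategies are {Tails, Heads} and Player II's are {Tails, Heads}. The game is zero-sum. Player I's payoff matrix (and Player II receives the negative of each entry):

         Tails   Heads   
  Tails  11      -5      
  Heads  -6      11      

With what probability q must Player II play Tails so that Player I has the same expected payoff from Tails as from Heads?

q = 16/33

In a mixed equilibrium Player I is indifferent between Tails and Heads; this condition fixes q.
  Player I's payoff to Tails: q·11 + (1−q)·(-5) = 16q - 5
  Player I's payoff to Heads: q·(-6) + (1−q)·11 = -17q + 11
  16q - 5 = -17q + 11  ⇒  33q = 16  ⇒  q = 16/33.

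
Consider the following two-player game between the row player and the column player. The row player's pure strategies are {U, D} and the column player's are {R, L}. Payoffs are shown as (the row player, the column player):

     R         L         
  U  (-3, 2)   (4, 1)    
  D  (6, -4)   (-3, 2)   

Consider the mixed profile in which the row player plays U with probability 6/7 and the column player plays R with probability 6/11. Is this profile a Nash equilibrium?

Given the column player's mix q = 6/11, the row player's payoff from U is 2/11 but from D is 21/11. The row player strictly prefers D, so the row player would not mix.
So the proposed profile is not a Nash equilibrium.

No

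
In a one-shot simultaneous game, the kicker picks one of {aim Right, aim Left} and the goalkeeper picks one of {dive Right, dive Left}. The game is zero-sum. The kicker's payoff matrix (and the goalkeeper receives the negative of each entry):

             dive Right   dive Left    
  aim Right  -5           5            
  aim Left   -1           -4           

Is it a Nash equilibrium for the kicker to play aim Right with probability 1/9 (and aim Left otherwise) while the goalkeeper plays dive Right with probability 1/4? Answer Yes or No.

No

Given the kicker's mix p = 1/9, the goalkeeper's payoff from dive Right is 13/9 but from dive Left is 3. The goalkeeper strictly prefers dive Left, so the goalkeeper would not mix.
So the proposed profile is not a Nash equilibrium.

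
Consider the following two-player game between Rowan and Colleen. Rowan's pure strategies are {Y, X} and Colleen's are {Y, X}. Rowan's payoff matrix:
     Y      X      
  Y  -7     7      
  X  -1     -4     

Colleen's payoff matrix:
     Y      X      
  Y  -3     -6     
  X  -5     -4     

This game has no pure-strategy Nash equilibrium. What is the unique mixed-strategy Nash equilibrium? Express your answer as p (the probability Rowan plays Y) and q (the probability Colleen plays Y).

p = 1/4, q = 11/17

Set Colleen's expected payoff from Y equal to that from X:
  Colleen's payoff from Y: p·(-3) + (1−p)·(-5) = 2p - 5
  Colleen's payoff from X: p·(-6) + (1−p)·(-4) = -2p - 4
  2p - 5 = -2p - 4  ⇒  4p = 1  ⇒  p = 1/4.
Colleen's mix must leave Rowan indifferent between Y and X.
  Rowan's expected payoff from Y: q·(-7) + (1−q)·7 = -14q + 7
  Rowan's expected payoff from X: q·(-1) + (1−q)·(-4) = 3q - 4
  -14q + 7 = 3q - 4  ⇒  -17q = -11  ⇒  q = 11/17.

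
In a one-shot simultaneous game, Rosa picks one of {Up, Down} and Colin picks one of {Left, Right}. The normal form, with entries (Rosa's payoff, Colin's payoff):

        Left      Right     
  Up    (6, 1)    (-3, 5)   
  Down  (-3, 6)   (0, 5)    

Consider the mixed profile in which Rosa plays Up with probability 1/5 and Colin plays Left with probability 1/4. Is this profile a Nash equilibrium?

Check Colin's indifference given Rosa's mix p = 1/5:
  payoff from Left = 5; payoff from Right = 5 — equal.
Check Rosa's indifference given Colin's mix q = 1/4:
  payoff from Up = -3/4; payoff from Down = -3/4 — equal.
Both players are indifferent, so neither can profitably deviate.

Yes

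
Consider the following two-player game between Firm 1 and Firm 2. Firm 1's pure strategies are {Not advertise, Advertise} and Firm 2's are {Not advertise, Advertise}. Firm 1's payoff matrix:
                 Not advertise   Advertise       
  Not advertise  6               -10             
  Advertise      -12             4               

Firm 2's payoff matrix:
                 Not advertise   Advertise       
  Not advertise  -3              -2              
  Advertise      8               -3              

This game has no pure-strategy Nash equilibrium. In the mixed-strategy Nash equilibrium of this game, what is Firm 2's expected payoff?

-25/12

For Firm 2 to be willing to mix, Firm 2 must be indifferent between Not advertise and Advertise, which pins down Firm 1's mix.
  Firm 2's expected payoff from Not advertise: p·(-3) + (1−p)·8 = -11p + 8
  Firm 2's expected payoff from Advertise: p·(-2) + (1−p)·(-3) = p - 3
  -11p + 8 = p - 3  ⇒  -12p = -11  ⇒  p = 11/12.
At equilibrium Firm 2 is indifferent across columns, so Firm 2's payoff equals the payoff from Not advertise: (11/12)·(-3) + (1/12)·8 = -25/12.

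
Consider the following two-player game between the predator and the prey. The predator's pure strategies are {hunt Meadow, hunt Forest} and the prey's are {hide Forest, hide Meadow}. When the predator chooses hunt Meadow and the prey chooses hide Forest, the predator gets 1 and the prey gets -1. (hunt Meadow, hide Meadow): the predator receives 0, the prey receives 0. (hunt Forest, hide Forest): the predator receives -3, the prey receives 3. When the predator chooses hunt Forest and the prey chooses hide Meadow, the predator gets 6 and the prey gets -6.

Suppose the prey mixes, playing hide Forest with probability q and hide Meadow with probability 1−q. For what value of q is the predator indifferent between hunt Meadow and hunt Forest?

For the predator to be willing to mix, the predator must be indifferent between hunt Meadow and hunt Forest, which pins down the prey's mix.
  the predator's payoff to hunt Meadow: q·1 + (1−q)·0 = q
  the predator's payoff to hunt Forest: q·(-3) + (1−q)·6 = -9q + 6
  q = -9q + 6  ⇒  10q = 6  ⇒  q = 3/5.

q = 3/5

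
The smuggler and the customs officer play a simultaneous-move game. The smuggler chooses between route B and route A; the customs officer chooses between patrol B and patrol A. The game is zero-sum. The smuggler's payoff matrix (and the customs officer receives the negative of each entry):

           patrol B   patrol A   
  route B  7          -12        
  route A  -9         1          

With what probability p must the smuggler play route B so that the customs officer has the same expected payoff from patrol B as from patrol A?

For the customs officer to be willing to mix, the customs officer must be indifferent between patrol B and patrol A, which pins down the smuggler's mix.
  the customs officer's expected payoff from patrol B: p·(-7) + (1−p)·9 = -16p + 9
  the customs officer's expected payoff from patrol A: p·12 + (1−p)·(-1) = 13p - 1
  -16p + 9 = 13p - 1  ⇒  -29p = -10  ⇒  p = 10/29.

p = 10/29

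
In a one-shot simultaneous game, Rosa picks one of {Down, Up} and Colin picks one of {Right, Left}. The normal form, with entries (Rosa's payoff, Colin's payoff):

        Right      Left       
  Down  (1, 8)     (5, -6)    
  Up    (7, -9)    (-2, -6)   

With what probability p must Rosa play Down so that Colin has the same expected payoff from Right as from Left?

Set Colin's expected payoff from Right equal to that from Left:
  Colin's expected payoff from Right: p·8 + (1−p)·(-9) = 17p - 9
  Colin's expected payoff from Left: p·(-6) + (1−p)·(-6) = -6
  17p - 9 = -6  ⇒  17p = 3  ⇒  p = 3/17.

p = 3/17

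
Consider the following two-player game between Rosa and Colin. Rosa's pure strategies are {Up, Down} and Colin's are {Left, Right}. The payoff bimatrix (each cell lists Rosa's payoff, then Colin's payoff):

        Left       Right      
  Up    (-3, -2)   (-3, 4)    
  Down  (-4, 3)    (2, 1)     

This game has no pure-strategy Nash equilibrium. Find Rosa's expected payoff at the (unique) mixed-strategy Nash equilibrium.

-3

Set Rosa's expected payoff from Up equal to that from Down:
  Rosa's payoff from Up: q·(-3) + (1−q)·(-3) = -3
  Rosa's payoff from Down: q·(-4) + (1−q)·2 = -6q + 2
  -3 = -6q + 2  ⇒  6q = 5  ⇒  q = 5/6.
At equilibrium Rosa is indifferent across rows, so Rosa's payoff equals the payoff from Up: (5/6)·(-3) + (1/6)·(-3) = -3.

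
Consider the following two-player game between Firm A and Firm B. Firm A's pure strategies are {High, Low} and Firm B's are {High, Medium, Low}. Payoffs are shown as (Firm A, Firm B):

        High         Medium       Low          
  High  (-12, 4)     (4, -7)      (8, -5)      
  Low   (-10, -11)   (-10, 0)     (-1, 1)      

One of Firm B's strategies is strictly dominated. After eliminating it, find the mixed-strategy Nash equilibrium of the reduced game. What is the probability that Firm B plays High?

q = 9/11

Firm B's strategy Medium is strictly dominated by Low: -5 > -7 and 1 > 0. Eliminate Medium.
Firm B's mix must leave Firm A indifferent between High and Low.
  Firm A's payoff to High: q·(-12) + (1−q)·8 = -20q + 8
  Firm A's payoff to Low: q·(-10) + (1−q)·(-1) = -9q - 1
  -20q + 8 = -9q - 1  ⇒  -11q = -9  ⇒  q = 9/11.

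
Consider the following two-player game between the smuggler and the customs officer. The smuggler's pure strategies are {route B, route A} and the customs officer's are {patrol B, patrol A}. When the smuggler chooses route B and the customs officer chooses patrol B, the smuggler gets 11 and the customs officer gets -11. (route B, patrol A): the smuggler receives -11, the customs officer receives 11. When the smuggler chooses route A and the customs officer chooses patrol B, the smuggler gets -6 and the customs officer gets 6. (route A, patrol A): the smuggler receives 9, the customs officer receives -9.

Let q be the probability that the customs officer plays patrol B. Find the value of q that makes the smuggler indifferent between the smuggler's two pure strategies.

q = 20/37

The smuggler's indifference between route B and route A determines the customs officer's mixing probability q:
  the smuggler's expected payoff from route B: q·11 + (1−q)·(-11) = 22q - 11
  the smuggler's expected payoff from route A: q·(-6) + (1−q)·9 = -15q + 9
  22q - 11 = -15q + 9  ⇒  37q = 20  ⇒  q = 20/37.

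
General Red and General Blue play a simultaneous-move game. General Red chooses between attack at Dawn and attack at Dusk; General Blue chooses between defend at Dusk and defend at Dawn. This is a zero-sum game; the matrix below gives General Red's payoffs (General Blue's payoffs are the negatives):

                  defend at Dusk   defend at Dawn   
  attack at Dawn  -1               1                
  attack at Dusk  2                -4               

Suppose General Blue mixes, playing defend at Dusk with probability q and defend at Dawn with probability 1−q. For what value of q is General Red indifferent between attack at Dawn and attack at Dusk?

General Red's indifference between attack at Dawn and attack at Dusk determines General Blue's mixing probability q:
  General Red's expected payoff from attack at Dawn: q·(-1) + (1−q)·1 = -2q + 1
  General Red's expected payoff from attack at Dusk: q·2 + (1−q)·(-4) = 6q - 4
  -2q + 1 = 6q - 4  ⇒  -8q = -5  ⇒  q = 5/8.

q = 5/8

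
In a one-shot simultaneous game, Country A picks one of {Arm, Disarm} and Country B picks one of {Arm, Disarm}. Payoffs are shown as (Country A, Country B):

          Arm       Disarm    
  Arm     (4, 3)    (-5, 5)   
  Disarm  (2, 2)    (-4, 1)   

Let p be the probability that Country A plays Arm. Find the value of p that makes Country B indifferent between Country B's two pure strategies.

p = 1/3

Country A's mix must leave Country B indifferent between Arm and Disarm.
  Country B's payoff from Arm: p·3 + (1−p)·2 = p + 2
  Country B's payoff from Disarm: p·5 + (1−p)·1 = 4p + 1
  p + 2 = 4p + 1  ⇒  -3p = -1  ⇒  p = 1/3.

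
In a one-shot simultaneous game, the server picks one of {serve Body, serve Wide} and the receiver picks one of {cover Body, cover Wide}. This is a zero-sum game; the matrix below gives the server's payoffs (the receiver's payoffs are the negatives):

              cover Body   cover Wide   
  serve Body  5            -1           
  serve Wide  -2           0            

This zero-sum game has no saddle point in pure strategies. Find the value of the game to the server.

v = -1/4

The server's indifference between serve Body and serve Wide determines the receiver's mixing probability q:
  the server's payoff to serve Body: q·5 + (1−q)·(-1) = 6q - 1
  the server's payoff to serve Wide: q·(-2) + (1−q)·0 = -2q
  6q - 1 = -2q  ⇒  8q = 1  ⇒  q = 1/8.
The value is the server's expected payoff against this mix (using serve Body): (1/8)·5 + (7/8)·(-1) = -1/4.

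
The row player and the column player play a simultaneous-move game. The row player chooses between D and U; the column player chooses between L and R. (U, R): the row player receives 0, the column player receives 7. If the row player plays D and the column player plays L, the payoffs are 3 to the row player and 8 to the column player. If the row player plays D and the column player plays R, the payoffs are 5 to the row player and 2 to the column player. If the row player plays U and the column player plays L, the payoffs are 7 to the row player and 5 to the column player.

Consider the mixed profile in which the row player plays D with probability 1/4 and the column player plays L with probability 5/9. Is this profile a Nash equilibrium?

Yes

Check the column player's indifference given the row player's mix p = 1/4:
  payoff from L = 23/4; payoff from R = 23/4 — equal.
Check the row player's indifference given the column player's mix q = 5/9:
  payoff from D = 35/9; payoff from U = 35/9 — equal.
Both players are indifferent, so neither can profitably deviate.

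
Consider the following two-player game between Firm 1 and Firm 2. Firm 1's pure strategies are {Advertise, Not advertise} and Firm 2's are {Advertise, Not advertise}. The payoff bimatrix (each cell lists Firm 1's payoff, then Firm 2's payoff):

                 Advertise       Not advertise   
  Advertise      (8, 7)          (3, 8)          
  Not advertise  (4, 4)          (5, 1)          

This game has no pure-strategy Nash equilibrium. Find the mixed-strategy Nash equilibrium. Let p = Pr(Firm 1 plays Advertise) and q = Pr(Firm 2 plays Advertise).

p = 3/4, q = 1/3

Set Firm 2's expected payoff from Advertise equal to that from Not advertise:
  Firm 2's payoff from Advertise: p·7 + (1−p)·4 = 3p + 4
  Firm 2's payoff from Not advertise: p·8 + (1−p)·1 = 7p + 1
  3p + 4 = 7p + 1  ⇒  -4p = -3  ⇒  p = 3/4.
For Firm 1 to be willing to mix, Firm 1 must be indifferent between Advertise and Not advertise, which pins down Firm 2's mix.
  Firm 1's expected payoff from Advertise: q·8 + (1−q)·3 = 5q + 3
  Firm 1's expected payoff from Not advertise: q·4 + (1−q)·5 = -q + 5
  5q + 3 = -q + 5  ⇒  6q = 2  ⇒  q = 1/3.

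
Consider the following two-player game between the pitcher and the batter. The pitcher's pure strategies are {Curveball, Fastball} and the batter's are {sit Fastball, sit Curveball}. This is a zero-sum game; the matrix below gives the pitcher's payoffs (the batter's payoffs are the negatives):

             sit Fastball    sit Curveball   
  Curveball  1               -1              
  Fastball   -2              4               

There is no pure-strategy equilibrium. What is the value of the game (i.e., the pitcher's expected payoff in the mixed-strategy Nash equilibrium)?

v = 1/4

For the pitcher to be willing to mix, the pitcher must be indifferent between Curveball and Fastball, which pins down the batter's mix.
  the pitcher's expected payoff from Curveball: q·1 + (1−q)·(-1) = 2q - 1
  the pitcher's expected payoff from Fastball: q·(-2) + (1−q)·4 = -6q + 4
  2q - 1 = -6q + 4  ⇒  8q = 5  ⇒  q = 5/8.
The value is the pitcher's expected payoff against this mix (using Curveball): (5/8)·1 + (3/8)·(-1) = 1/4.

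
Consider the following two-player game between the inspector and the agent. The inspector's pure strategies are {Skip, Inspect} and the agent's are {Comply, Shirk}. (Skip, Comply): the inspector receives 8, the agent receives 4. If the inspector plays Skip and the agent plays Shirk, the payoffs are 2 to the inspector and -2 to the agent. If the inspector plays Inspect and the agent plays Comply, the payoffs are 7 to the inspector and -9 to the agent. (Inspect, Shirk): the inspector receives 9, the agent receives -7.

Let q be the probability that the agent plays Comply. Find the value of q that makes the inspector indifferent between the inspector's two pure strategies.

q = 7/8

The inspector's indifference between Skip and Inspect determines the agent's mixing probability q:
  the inspector's payoff to Skip: q·8 + (1−q)·2 = 6q + 2
  the inspector's payoff to Inspect: q·7 + (1−q)·9 = -2q + 9
  6q + 2 = -2q + 9  ⇒  8q = 7  ⇒  q = 7/8.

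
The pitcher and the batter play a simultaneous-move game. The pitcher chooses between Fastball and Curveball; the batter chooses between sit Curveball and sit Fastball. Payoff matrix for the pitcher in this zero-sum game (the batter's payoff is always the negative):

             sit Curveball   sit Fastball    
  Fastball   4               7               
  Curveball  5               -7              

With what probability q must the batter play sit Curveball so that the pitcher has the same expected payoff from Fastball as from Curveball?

Set the pitcher's expected payoff from Fastball equal to that from Curveball:
  the pitcher's expected payoff from Fastball: q·4 + (1−q)·7 = -3q + 7
  the pitcher's expected payoff from Curveball: q·5 + (1−q)·(-7) = 12q - 7
  -3q + 7 = 12q - 7  ⇒  -15q = -14  ⇒  q = 14/15.

q = 14/15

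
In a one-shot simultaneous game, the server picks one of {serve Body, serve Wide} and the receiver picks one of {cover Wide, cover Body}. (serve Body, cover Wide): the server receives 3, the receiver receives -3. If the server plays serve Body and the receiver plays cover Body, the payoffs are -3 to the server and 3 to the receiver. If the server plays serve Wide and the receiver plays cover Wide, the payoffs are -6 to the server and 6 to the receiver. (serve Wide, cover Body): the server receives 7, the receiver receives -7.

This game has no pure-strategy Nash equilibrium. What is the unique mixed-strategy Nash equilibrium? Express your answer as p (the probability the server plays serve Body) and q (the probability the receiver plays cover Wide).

For the receiver to be willing to mix, the receiver must be indifferent between cover Wide and cover Body, which pins down the server's mix.
  the receiver's payoff from cover Wide: p·(-3) + (1−p)·6 = -9p + 6
  the receiver's payoff from cover Body: p·3 + (1−p)·(-7) = 10p - 7
  -9p + 6 = 10p - 7  ⇒  -19p = -13  ⇒  p = 13/19.
Set the server's expected payoff from serve Body equal to that from serve Wide:
  the server's payoff to serve Body: q·3 + (1−q)·(-3) = 6q - 3
  the server's payoff to serve Wide: q·(-6) + (1−q)·7 = -13q + 7
  6q - 3 = -13q + 7  ⇒  19q = 10  ⇒  q = 10/19.

p = 13/19, q = 10/19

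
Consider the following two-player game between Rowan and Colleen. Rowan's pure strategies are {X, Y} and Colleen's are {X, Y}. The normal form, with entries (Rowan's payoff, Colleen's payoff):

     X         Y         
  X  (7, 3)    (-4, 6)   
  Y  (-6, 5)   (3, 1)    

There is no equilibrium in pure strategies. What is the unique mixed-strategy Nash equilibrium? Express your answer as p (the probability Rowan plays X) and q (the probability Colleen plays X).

Colleen's indifference between X and Y determines Rowan's mixing probability p:
  Colleen's expected payoff from X: p·3 + (1−p)·5 = -2p + 5
  Colleen's expected payoff from Y: p·6 + (1−p)·1 = 5p + 1
  -2p + 5 = 5p + 1  ⇒  -7p = -4  ⇒  p = 4/7.
Rowan's indifference between X and Y determines Colleen's mixing probability q:
  Rowan's payoff from X: q·7 + (1−q)·(-4) = 11q - 4
  Rowan's payoff from Y: q·(-6) + (1−q)·3 = -9q + 3
  11q - 4 = -9q + 3  ⇒  20q = 7  ⇒  q = 7/20.

p = 4/7, q = 7/20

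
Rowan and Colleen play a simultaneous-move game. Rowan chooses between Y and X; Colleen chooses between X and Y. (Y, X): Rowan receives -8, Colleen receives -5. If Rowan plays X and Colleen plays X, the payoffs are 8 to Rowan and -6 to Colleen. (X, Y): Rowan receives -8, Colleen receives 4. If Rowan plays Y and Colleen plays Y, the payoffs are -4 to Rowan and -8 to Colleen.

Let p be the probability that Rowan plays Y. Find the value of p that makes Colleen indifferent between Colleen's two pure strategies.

In a mixed equilibrium Colleen is indifferent between X and Y; this condition fixes p.
  Colleen's expected payoff from X: p·(-5) + (1−p)·(-6) = p - 6
  Colleen's expected payoff from Y: p·(-8) + (1−p)·4 = -12p + 4
  p - 6 = -12p + 4  ⇒  13p = 10  ⇒  p = 10/13.

p = 10/13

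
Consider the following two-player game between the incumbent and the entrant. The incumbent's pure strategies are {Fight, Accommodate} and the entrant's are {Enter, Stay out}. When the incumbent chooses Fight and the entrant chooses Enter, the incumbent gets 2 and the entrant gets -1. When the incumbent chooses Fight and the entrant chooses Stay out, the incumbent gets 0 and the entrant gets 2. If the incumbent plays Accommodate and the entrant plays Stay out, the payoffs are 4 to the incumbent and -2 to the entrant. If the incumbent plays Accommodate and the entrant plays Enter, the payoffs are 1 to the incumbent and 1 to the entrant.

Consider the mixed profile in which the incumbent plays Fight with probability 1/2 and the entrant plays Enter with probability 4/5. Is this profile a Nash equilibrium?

Yes

Check the entrant's indifference given the incumbent's mix p = 1/2:
  payoff from Enter = 0; payoff from Stay out = 0 — equal.
Check the incumbent's indifference given the entrant's mix q = 4/5:
  payoff from Fight = 8/5; payoff from Accommodate = 8/5 — equal.
Both players are indifferent, so neither can profitably deviate.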